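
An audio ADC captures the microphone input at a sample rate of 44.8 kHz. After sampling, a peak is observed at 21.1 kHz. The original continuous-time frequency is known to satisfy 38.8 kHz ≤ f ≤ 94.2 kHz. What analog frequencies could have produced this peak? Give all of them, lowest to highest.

Frequencies that alias to 21.1 kHz are k·fs ± 21.1 kHz for integer k ≥ 0.
k=0: 21.1 kHz.
k=1: 23.7 kHz, 65.9 kHz.
k=2: 68.5 kHz, 110.7 kHz.
k=3: 113.3 kHz, 155.5 kHz.
Within [38.8 kHz, 94.2 kHz]: 65.9 kHz, 68.5 kHz.

65.9 kHz, 68.5 kHz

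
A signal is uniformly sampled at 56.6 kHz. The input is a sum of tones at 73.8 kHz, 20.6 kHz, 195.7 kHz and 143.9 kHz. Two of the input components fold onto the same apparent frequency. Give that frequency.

25.9 kHz

fs/2 = 28.3 kHz.
73.8 kHz mod fs = 17.2 kHz.
17.2 kHz ≤ fs/2 = 28.3 kHz, appears at 17.2 kHz.
20.6 kHz ≤ fs/2 = 28.3 kHz, passes unchanged.
195.7 kHz mod fs = 25.9 kHz.
25.9 kHz ≤ fs/2 = 28.3 kHz, appears at 25.9 kHz.
143.9 kHz mod fs = 30.7 kHz.
30.7 kHz > fs/2 = 28.3 kHz, folds to fs − 30.7 kHz = 25.9 kHz.
143.9 kHz and 195.7 kHz both map to 25.9 kHz.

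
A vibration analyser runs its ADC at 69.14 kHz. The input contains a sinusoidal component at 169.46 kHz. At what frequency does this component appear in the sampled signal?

31.18 kHz

169.46 kHz mod fs = 31.18 kHz.
31.18 kHz ≤ fs/2 = 34.57 kHz, appears at 31.18 kHz.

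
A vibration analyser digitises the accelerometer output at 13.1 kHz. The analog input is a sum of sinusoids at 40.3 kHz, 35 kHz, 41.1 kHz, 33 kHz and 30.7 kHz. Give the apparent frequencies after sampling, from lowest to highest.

1 kHz, 1.8 kHz, 4.3 kHz, 4.5 kHz, 6.3 kHz

fs/2 = 6.55 kHz.
40.3 kHz mod fs = 1 kHz.
1 kHz ≤ fs/2 = 6.55 kHz, appears at 1 kHz.
35 kHz mod fs = 8.8 kHz.
8.8 kHz > fs/2 = 6.55 kHz, folds to fs − 8.8 kHz = 4.3 kHz.
41.1 kHz mod fs = 1.8 kHz.
1.8 kHz ≤ fs/2 = 6.55 kHz, appears at 1.8 kHz.
33 kHz mod fs = 6.8 kHz.
6.8 kHz > fs/2 = 6.55 kHz, folds to fs − 6.8 kHz = 6.3 kHz.
30.7 kHz mod fs = 4.5 kHz.
4.5 kHz ≤ fs/2 = 6.55 kHz, appears at 4.5 kHz.
Distinct values: {1 kHz, 1.8 kHz, 4.3 kHz, 4.5 kHz, 6.3 kHz}.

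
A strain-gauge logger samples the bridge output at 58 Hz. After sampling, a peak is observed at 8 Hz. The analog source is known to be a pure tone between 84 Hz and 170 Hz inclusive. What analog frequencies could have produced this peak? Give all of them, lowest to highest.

108 Hz, 124 Hz, 166 Hz

Frequencies that alias to 8 Hz are k·fs ± 8 Hz for integer k ≥ 0.
k=0: 8 Hz.
k=1: 50 Hz, 66 Hz.
k=2: 108 Hz, 124 Hz.
k=3: 166 Hz, 182 Hz.
k=4: 224 Hz, 240 Hz.
Within [84 Hz, 170 Hz]: 108 Hz, 124 Hz, 166 Hz.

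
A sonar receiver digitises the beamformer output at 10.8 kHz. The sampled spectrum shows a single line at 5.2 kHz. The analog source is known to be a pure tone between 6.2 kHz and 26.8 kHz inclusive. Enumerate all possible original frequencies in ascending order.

Frequencies that alias to 5.2 kHz are k·fs ± 5.2 kHz for integer k ≥ 0.
k=0: 5.2 kHz.
k=1: 5.6 kHz, 16 kHz.
k=2: 16.4 kHz, 26.8 kHz.
k=3: 27.2 kHz, 37.6 kHz.
Within [6.2 kHz, 26.8 kHz]: 16 kHz, 16.4 kHz, 26.8 kHz.

16 kHz, 16.4 kHz, 26.8 kHz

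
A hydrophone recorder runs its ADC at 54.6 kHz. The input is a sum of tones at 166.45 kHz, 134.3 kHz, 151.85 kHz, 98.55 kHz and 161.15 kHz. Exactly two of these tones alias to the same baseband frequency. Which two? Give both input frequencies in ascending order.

161.15 kHz, 166.45 kHz

fs/2 = 27.3 kHz.
166.45 kHz mod fs = 2.65 kHz.
2.65 kHz ≤ fs/2 = 27.3 kHz, appears at 2.65 kHz.
134.3 kHz mod fs = 25.1 kHz.
25.1 kHz ≤ fs/2 = 27.3 kHz, appears at 25.1 kHz.
151.85 kHz mod fs = 42.65 kHz.
42.65 kHz > fs/2 = 27.3 kHz, folds to fs − 42.65 kHz = 11.95 kHz.
98.55 kHz mod fs = 43.95 kHz.
43.95 kHz > fs/2 = 27.3 kHz, folds to fs − 43.95 kHz = 10.65 kHz.
161.15 kHz mod fs = 51.95 kHz.
51.95 kHz > fs/2 = 27.3 kHz, folds to fs − 51.95 kHz = 2.65 kHz.
161.15 kHz and 166.45 kHz both map to 2.65 kHz.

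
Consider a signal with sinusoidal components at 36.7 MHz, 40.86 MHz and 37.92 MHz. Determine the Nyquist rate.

Highest-frequency component: 40.86 MHz.
Nyquist rate = 2 × 40.86 MHz = 81.72 MHz.

81.72 MHz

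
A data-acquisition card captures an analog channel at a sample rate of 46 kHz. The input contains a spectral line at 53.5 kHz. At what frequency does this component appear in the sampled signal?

53.5 kHz mod fs = 7.5 kHz.
7.5 kHz ≤ fs/2 = 23 kHz, appears at 7.5 kHz.

7.5 kHz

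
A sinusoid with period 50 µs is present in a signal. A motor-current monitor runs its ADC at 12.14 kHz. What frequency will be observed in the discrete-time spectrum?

4.28 kHz

T = 50 µs → f = 1/T = 20 kHz.
20 kHz mod fs = 7.86 kHz.
7.86 kHz > fs/2 = 6.07 kHz, folds to fs − 7.86 kHz = 4.28 kHz.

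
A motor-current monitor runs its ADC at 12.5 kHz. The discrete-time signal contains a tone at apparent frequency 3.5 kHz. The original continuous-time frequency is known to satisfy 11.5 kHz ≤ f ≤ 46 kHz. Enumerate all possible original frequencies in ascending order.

16 kHz, 21.5 kHz, 28.5 kHz, 34 kHz, 41 kHz

Frequencies that alias to 3.5 kHz are k·fs ± 3.5 kHz for integer k ≥ 0.
k=0: 3.5 kHz.
k=1: 9 kHz, 16 kHz.
k=2: 21.5 kHz, 28.5 kHz.
k=3: 34 kHz, 41 kHz.
k=4: 46.5 kHz, 53.5 kHz.
Within [11.5 kHz, 46 kHz]: 16 kHz, 21.5 kHz, 28.5 kHz, 34 kHz, 41 kHz.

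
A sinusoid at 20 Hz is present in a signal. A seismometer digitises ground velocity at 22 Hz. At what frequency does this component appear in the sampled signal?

2 Hz

20 Hz > fs/2 = 11 Hz, folds to fs − 20 Hz = 2 Hz.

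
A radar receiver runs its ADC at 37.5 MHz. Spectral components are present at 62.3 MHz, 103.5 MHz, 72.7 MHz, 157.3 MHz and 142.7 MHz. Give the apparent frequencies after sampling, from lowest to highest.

fs/2 = 18.75 MHz.
62.3 MHz mod fs = 24.8 MHz.
24.8 MHz > fs/2 = 18.75 MHz, folds to fs − 24.8 MHz = 12.7 MHz.
103.5 MHz mod fs = 28.5 MHz.
28.5 MHz > fs/2 = 18.75 MHz, folds to fs − 28.5 MHz = 9 MHz.
72.7 MHz mod fs = 35.2 MHz.
35.2 MHz > fs/2 = 18.75 MHz, folds to fs − 35.2 MHz = 2.3 MHz.
157.3 MHz mod fs = 7.3 MHz.
7.3 MHz ≤ fs/2 = 18.75 MHz, appears at 7.3 MHz.
142.7 MHz mod fs = 30.2 MHz.
30.2 MHz > fs/2 = 18.75 MHz, folds to fs − 30.2 MHz = 7.3 MHz.
Distinct values: {2.3 MHz, 7.3 MHz, 9 MHz, 12.7 MHz}.

2.3 MHz, 7.3 MHz, 9 MHz, 12.7 MHz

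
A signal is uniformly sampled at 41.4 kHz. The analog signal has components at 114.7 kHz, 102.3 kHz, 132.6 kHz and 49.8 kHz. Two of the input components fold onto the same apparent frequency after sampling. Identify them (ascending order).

49.8 kHz, 132.6 kHz

fs/2 = 20.7 kHz.
114.7 kHz mod fs = 31.9 kHz.
31.9 kHz > fs/2 = 20.7 kHz, folds to fs − 31.9 kHz = 9.5 kHz.
102.3 kHz mod fs = 19.5 kHz.
19.5 kHz ≤ fs/2 = 20.7 kHz, appears at 19.5 kHz.
132.6 kHz mod fs = 8.4 kHz.
8.4 kHz ≤ fs/2 = 20.7 kHz, appears at 8.4 kHz.
49.8 kHz mod fs = 8.4 kHz.
8.4 kHz ≤ fs/2 = 20.7 kHz, appears at 8.4 kHz.
49.8 kHz and 132.6 kHz both map to 8.4 kHz.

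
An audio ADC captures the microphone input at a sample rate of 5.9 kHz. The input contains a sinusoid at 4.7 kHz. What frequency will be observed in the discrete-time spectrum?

4.7 kHz > fs/2 = 2.95 kHz, folds to fs − 4.7 kHz = 1.2 kHz.

1.2 kHz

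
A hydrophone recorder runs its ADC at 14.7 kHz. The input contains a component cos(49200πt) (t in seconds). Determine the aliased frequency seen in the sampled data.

ω = 49200π rad/s → f = ω/(2π) = 24600 Hz = 24.6 kHz.
24.6 kHz mod fs = 9.9 kHz.
9.9 kHz > fs/2 = 7.35 kHz, folds to fs − 9.9 kHz = 4.8 kHz.

4.8 kHz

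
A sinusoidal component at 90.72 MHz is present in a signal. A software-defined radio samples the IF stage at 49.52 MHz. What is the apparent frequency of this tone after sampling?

8.32 MHz

90.72 MHz mod fs = 41.2 MHz.
41.2 MHz > fs/2 = 24.76 MHz, folds to fs − 41.2 MHz = 8.32 MHz.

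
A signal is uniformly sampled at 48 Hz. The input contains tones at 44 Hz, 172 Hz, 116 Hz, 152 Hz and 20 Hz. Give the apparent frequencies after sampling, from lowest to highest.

4 Hz, 8 Hz, 20 Hz

fs/2 = 24 Hz.
44 Hz > fs/2 = 24 Hz, folds to fs − 44 Hz = 4 Hz.
172 Hz mod fs = 28 Hz.
28 Hz > fs/2 = 24 Hz, folds to fs − 28 Hz = 20 Hz.
116 Hz mod fs = 20 Hz.
20 Hz ≤ fs/2 = 24 Hz, appears at 20 Hz.
152 Hz mod fs = 8 Hz.
8 Hz ≤ fs/2 = 24 Hz, appears at 8 Hz.
20 Hz ≤ fs/2 = 24 Hz, passes unchanged.
Distinct values: {4 Hz, 8 Hz, 20 Hz}.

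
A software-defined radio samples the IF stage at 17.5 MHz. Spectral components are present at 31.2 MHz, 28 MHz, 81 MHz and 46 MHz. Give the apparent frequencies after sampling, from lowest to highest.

3.8 MHz, 6.5 MHz, 7 MHz

fs/2 = 8.75 MHz.
31.2 MHz mod fs = 13.7 MHz.
13.7 MHz > fs/2 = 8.75 MHz, folds to fs − 13.7 MHz = 3.8 MHz.
28 MHz mod fs = 10.5 MHz.
10.5 MHz > fs/2 = 8.75 MHz, folds to fs − 10.5 MHz = 7 MHz.
81 MHz mod fs = 11 MHz.
11 MHz > fs/2 = 8.75 MHz, folds to fs − 11 MHz = 6.5 MHz.
46 MHz mod fs = 11 MHz.
11 MHz > fs/2 = 8.75 MHz, folds to fs − 11 MHz = 6.5 MHz.
Distinct values: {3.8 MHz, 6.5 MHz, 7 MHz}.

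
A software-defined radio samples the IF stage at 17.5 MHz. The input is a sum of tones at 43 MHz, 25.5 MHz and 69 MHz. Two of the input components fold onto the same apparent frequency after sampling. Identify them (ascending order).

25.5 MHz, 43 MHz

fs/2 = 8.75 MHz.
43 MHz mod fs = 8 MHz.
8 MHz ≤ fs/2 = 8.75 MHz, appears at 8 MHz.
25.5 MHz mod fs = 8 MHz.
8 MHz ≤ fs/2 = 8.75 MHz, appears at 8 MHz.
69 MHz mod fs = 16.5 MHz.
16.5 MHz > fs/2 = 8.75 MHz, folds to fs − 16.5 MHz = 1 MHz.
25.5 MHz and 43 MHz both map to 8 MHz.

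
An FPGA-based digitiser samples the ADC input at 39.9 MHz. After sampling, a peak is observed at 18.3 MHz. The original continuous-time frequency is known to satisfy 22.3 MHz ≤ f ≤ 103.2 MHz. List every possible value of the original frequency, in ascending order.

Frequencies that alias to 18.3 MHz are k·fs ± 18.3 MHz for integer k ≥ 0.
k=0: 18.3 MHz.
k=1: 21.6 MHz, 58.2 MHz.
k=2: 61.5 MHz, 98.1 MHz.
k=3: 101.4 MHz, 138 MHz.
k=4: 141.3 MHz, 177.9 MHz.
Within [22.3 MHz, 103.2 MHz]: 58.2 MHz, 61.5 MHz, 98.1 MHz, 101.4 MHz.

58.2 MHz, 61.5 MHz, 98.1 MHz, 101.4 MHz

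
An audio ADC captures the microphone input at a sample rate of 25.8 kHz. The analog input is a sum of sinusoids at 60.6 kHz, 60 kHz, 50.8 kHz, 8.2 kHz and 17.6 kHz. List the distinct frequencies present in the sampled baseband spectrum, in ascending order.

0.8 kHz, 8.2 kHz, 8.4 kHz, 9 kHz

fs/2 = 12.9 kHz.
60.6 kHz mod fs = 9 kHz.
9 kHz ≤ fs/2 = 12.9 kHz, appears at 9 kHz.
60 kHz mod fs = 8.4 kHz.
8.4 kHz ≤ fs/2 = 12.9 kHz, appears at 8.4 kHz.
50.8 kHz mod fs = 25 kHz.
25 kHz > fs/2 = 12.9 kHz, folds to fs − 25 kHz = 0.8 kHz.
8.2 kHz ≤ fs/2 = 12.9 kHz, passes unchanged.
17.6 kHz > fs/2 = 12.9 kHz, folds to fs − 17.6 kHz = 8.2 kHz.
Distinct values: {0.8 kHz, 8.2 kHz, 8.4 kHz, 9 kHz}.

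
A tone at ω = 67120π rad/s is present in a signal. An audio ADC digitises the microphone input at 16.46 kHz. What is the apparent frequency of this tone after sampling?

0.64 kHz

ω = 67120π rad/s → f = ω/(2π) = 33560 Hz = 33.56 kHz.
33.56 kHz mod fs = 0.64 kHz.
0.64 kHz ≤ fs/2 = 8.23 kHz, appears at 0.64 kHz.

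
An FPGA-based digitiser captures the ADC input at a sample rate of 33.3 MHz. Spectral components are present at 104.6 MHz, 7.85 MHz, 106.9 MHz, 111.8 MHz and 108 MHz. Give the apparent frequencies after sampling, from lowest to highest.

fs/2 = 16.65 MHz.
104.6 MHz mod fs = 4.7 MHz.
4.7 MHz ≤ fs/2 = 16.65 MHz, appears at 4.7 MHz.
7.85 MHz ≤ fs/2 = 16.65 MHz, passes unchanged.
106.9 MHz mod fs = 7 MHz.
7 MHz ≤ fs/2 = 16.65 MHz, appears at 7 MHz.
111.8 MHz mod fs = 11.9 MHz.
11.9 MHz ≤ fs/2 = 16.65 MHz, appears at 11.9 MHz.
108 MHz mod fs = 8.1 MHz.
8.1 MHz ≤ fs/2 = 16.65 MHz, appears at 8.1 MHz.
Distinct values: {4.7 MHz, 7 MHz, 7.85 MHz, 8.1 MHz, 11.9 MHz}.

4.7 MHz, 7 MHz, 7.85 MHz, 8.1 MHz, 11.9 MHz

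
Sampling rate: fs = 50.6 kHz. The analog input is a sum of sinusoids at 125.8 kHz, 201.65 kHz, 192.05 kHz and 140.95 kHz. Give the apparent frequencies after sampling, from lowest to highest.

fs/2 = 25.3 kHz.
125.8 kHz mod fs = 24.6 kHz.
24.6 kHz ≤ fs/2 = 25.3 kHz, appears at 24.6 kHz.
201.65 kHz mod fs = 49.85 kHz.
49.85 kHz > fs/2 = 25.3 kHz, folds to fs − 49.85 kHz = 0.75 kHz.
192.05 kHz mod fs = 40.25 kHz.
40.25 kHz > fs/2 = 25.3 kHz, folds to fs − 40.25 kHz = 10.35 kHz.
140.95 kHz mod fs = 39.75 kHz.
39.75 kHz > fs/2 = 25.3 kHz, folds to fs − 39.75 kHz = 10.85 kHz.
Distinct values: {0.75 kHz, 10.35 kHz, 10.85 kHz, 24.6 kHz}.

0.75 kHz, 10.35 kHz, 10.85 kHz, 24.6 kHz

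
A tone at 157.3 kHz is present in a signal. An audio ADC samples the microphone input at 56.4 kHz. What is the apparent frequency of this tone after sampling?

157.3 kHz mod fs = 44.5 kHz.
44.5 kHz > fs/2 = 28.2 kHz, folds to fs − 44.5 kHz = 11.9 kHz.

11.9 kHz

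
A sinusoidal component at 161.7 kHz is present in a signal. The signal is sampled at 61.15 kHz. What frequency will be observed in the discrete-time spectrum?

161.7 kHz mod fs = 39.4 kHz.
39.4 kHz > fs/2 = 30.575 kHz, folds to fs − 39.4 kHz = 21.75 kHz.

21.75 kHz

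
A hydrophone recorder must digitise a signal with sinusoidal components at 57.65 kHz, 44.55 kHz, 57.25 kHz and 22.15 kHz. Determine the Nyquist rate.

115.3 kHz

Highest-frequency component: 57.65 kHz.
Nyquist rate = 2 × 57.65 kHz = 115.3 kHz.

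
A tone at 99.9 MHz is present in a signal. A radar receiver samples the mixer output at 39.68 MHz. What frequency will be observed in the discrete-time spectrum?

19.14 MHz

99.9 MHz mod fs = 20.54 MHz.
20.54 MHz > fs/2 = 19.84 MHz, folds to fs − 20.54 MHz = 19.14 MHz.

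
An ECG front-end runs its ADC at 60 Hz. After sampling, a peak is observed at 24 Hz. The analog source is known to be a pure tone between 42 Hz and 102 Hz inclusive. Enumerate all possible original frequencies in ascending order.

84 Hz, 96 Hz

Frequencies that alias to 24 Hz are k·fs ± 24 Hz for integer k ≥ 0.
k=0: 24 Hz.
k=1: 36 Hz, 84 Hz.
k=2: 96 Hz, 144 Hz.
k=3: 156 Hz, 204 Hz.
Within [42 Hz, 102 Hz]: 84 Hz, 96 Hz.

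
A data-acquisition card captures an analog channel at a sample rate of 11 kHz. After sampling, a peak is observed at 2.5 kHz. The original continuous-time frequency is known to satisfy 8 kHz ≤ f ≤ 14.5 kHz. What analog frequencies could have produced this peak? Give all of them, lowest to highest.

Frequencies that alias to 2.5 kHz are k·fs ± 2.5 kHz for integer k ≥ 0.
k=0: 2.5 kHz.
k=1: 8.5 kHz, 13.5 kHz.
k=2: 19.5 kHz, 24.5 kHz.
Within [8 kHz, 14.5 kHz]: 8.5 kHz, 13.5 kHz.

8.5 kHz, 13.5 kHz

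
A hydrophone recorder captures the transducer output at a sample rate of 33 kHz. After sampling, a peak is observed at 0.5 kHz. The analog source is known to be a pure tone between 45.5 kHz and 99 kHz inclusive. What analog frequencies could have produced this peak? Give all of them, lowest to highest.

Frequencies that alias to 0.5 kHz are k·fs ± 0.5 kHz for integer k ≥ 0.
k=0: 0.5 kHz.
k=1: 32.5 kHz, 33.5 kHz.
k=2: 65.5 kHz, 66.5 kHz.
k=3: 98.5 kHz, 99.5 kHz.
k=4: 131.5 kHz, 132.5 kHz.
Within [45.5 kHz, 99 kHz]: 65.5 kHz, 66.5 kHz, 98.5 kHz.

65.5 kHz, 66.5 kHz, 98.5 kHz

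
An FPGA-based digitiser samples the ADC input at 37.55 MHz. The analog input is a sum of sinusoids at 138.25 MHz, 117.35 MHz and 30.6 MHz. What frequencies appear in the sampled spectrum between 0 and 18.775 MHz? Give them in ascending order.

4.7 MHz, 6.95 MHz, 11.95 MHz

fs/2 = 18.775 MHz.
138.25 MHz mod fs = 25.6 MHz.
25.6 MHz > fs/2 = 18.775 MHz, folds to fs − 25.6 MHz = 11.95 MHz.
117.35 MHz mod fs = 4.7 MHz.
4.7 MHz ≤ fs/2 = 18.775 MHz, appears at 4.7 MHz.
30.6 MHz > fs/2 = 18.775 MHz, folds to fs − 30.6 MHz = 6.95 MHz.
Distinct values: {4.7 MHz, 6.95 MHz, 11.95 MHz}.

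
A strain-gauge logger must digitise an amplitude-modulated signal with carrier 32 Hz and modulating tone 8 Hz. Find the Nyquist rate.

AM sidebands sit at fc ± fm = 24 Hz and 40 Hz.
Highest-frequency component: 40 Hz.
Nyquist rate = 2 × 40 Hz = 80 Hz.

80 Hz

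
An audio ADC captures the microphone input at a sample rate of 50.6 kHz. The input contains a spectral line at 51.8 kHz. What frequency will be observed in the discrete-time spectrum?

51.8 kHz mod fs = 1.2 kHz.
1.2 kHz ≤ fs/2 = 25.3 kHz, appears at 1.2 kHz.

1.2 kHz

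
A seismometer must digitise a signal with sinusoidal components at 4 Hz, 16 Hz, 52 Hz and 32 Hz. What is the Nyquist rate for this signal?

104 Hz

Highest-frequency component: 52 Hz.
Nyquist rate = 2 × 52 Hz = 104 Hz.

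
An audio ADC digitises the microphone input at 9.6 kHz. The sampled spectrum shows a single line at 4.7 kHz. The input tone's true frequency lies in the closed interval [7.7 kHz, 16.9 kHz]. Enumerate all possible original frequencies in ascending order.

14.3 kHz, 14.5 kHz

Frequencies that alias to 4.7 kHz are k·fs ± 4.7 kHz for integer k ≥ 0.
k=0: 4.7 kHz.
k=1: 4.9 kHz, 14.3 kHz.
k=2: 14.5 kHz, 23.9 kHz.
k=3: 24.1 kHz, 33.5 kHz.
Within [7.7 kHz, 16.9 kHz]: 14.3 kHz, 14.5 kHz.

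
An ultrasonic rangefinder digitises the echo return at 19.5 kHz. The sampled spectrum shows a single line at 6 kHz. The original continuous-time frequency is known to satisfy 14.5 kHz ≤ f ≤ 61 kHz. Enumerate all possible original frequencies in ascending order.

25.5 kHz, 33 kHz, 45 kHz, 52.5 kHz

Frequencies that alias to 6 kHz are k·fs ± 6 kHz for integer k ≥ 0.
k=0: 6 kHz.
k=1: 13.5 kHz, 25.5 kHz.
k=2: 33 kHz, 45 kHz.
k=3: 52.5 kHz, 64.5 kHz.
k=4: 72 kHz, 84 kHz.
Within [14.5 kHz, 61 kHz]: 25.5 kHz, 33 kHz, 45 kHz, 52.5 kHz.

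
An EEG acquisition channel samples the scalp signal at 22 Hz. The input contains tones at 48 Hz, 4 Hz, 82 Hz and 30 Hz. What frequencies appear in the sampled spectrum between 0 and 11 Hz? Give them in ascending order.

fs/2 = 11 Hz.
48 Hz mod fs = 4 Hz.
4 Hz ≤ fs/2 = 11 Hz, appears at 4 Hz.
4 Hz ≤ fs/2 = 11 Hz, passes unchanged.
82 Hz mod fs = 16 Hz.
16 Hz > fs/2 = 11 Hz, folds to fs − 16 Hz = 6 Hz.
30 Hz mod fs = 8 Hz.
8 Hz ≤ fs/2 = 11 Hz, appears at 8 Hz.
Distinct values: {4 Hz, 6 Hz, 8 Hz}.

4 Hz, 6 Hz, 8 Hz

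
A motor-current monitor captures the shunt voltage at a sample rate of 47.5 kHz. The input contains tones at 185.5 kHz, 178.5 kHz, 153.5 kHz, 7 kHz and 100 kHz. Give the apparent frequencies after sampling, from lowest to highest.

fs/2 = 23.75 kHz.
185.5 kHz mod fs = 43 kHz.
43 kHz > fs/2 = 23.75 kHz, folds to fs − 43 kHz = 4.5 kHz.
178.5 kHz mod fs = 36 kHz.
36 kHz > fs/2 = 23.75 kHz, folds to fs − 36 kHz = 11.5 kHz.
153.5 kHz mod fs = 11 kHz.
11 kHz ≤ fs/2 = 23.75 kHz, appears at 11 kHz.
7 kHz ≤ fs/2 = 23.75 kHz, passes unchanged.
100 kHz mod fs = 5 kHz.
5 kHz ≤ fs/2 = 23.75 kHz, appears at 5 kHz.
Distinct values: {4.5 kHz, 5 kHz, 7 kHz, 11 kHz, 11.5 kHz}.

4.5 kHz, 5 kHz, 7 kHz, 11 kHz, 11.5 kHz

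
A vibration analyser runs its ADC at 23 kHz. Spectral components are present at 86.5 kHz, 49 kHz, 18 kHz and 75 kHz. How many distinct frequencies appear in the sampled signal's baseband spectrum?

fs/2 = 11.5 kHz.
86.5 kHz mod fs = 17.5 kHz.
17.5 kHz > fs/2 = 11.5 kHz, folds to fs − 17.5 kHz = 5.5 kHz.
49 kHz mod fs = 3 kHz.
3 kHz ≤ fs/2 = 11.5 kHz, appears at 3 kHz.
18 kHz > fs/2 = 11.5 kHz, folds to fs − 18 kHz = 5 kHz.
75 kHz mod fs = 6 kHz.
6 kHz ≤ fs/2 = 11.5 kHz, appears at 6 kHz.
Distinct values: {3 kHz, 5 kHz, 5.5 kHz, 6 kHz} → 4.

4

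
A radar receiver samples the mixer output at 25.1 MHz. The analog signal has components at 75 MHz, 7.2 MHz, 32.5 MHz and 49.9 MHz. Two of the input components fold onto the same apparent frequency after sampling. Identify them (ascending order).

fs/2 = 12.55 MHz.
75 MHz mod fs = 24.8 MHz.
24.8 MHz > fs/2 = 12.55 MHz, folds to fs − 24.8 MHz = 0.3 MHz.
7.2 MHz ≤ fs/2 = 12.55 MHz, passes unchanged.
32.5 MHz mod fs = 7.4 MHz.
7.4 MHz ≤ fs/2 = 12.55 MHz, appears at 7.4 MHz.
49.9 MHz mod fs = 24.8 MHz.
24.8 MHz > fs/2 = 12.55 MHz, folds to fs − 24.8 MHz = 0.3 MHz.
49.9 MHz and 75 MHz both map to 0.3 MHz.

49.9 MHz, 75 MHz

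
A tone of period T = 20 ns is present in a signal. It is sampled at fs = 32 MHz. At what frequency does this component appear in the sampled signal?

T = 20 ns → f = 1/T = 50 MHz.
50 MHz mod fs = 18 MHz.
18 MHz > fs/2 = 16 MHz, folds to fs − 18 MHz = 14 MHz.

14 MHz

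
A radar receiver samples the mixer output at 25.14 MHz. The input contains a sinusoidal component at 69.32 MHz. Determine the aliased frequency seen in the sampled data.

6.1 MHz

69.32 MHz mod fs = 19.04 MHz.
19.04 MHz > fs/2 = 12.57 MHz, folds to fs − 19.04 MHz = 6.1 MHz.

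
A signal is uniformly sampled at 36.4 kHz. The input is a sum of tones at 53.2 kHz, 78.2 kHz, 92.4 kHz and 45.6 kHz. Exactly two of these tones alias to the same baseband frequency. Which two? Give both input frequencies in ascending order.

53.2 kHz, 92.4 kHz

fs/2 = 18.2 kHz.
53.2 kHz mod fs = 16.8 kHz.
16.8 kHz ≤ fs/2 = 18.2 kHz, appears at 16.8 kHz.
78.2 kHz mod fs = 5.4 kHz.
5.4 kHz ≤ fs/2 = 18.2 kHz, appears at 5.4 kHz.
92.4 kHz mod fs = 19.6 kHz.
19.6 kHz > fs/2 = 18.2 kHz, folds to fs − 19.6 kHz = 16.8 kHz.
45.6 kHz mod fs = 9.2 kHz.
9.2 kHz ≤ fs/2 = 18.2 kHz, appears at 9.2 kHz.
53.2 kHz and 92.4 kHz both map to 16.8 kHz.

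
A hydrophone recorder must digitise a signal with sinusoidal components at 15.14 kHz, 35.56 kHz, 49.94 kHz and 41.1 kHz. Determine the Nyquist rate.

99.88 kHz

Highest-frequency component: 49.94 kHz.
Nyquist rate = 2 × 49.94 kHz = 99.88 kHz.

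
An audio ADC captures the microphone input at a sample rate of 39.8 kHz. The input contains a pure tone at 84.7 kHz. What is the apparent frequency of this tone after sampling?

84.7 kHz mod fs = 5.1 kHz.
5.1 kHz ≤ fs/2 = 19.9 kHz, appears at 5.1 kHz.

5.1 kHz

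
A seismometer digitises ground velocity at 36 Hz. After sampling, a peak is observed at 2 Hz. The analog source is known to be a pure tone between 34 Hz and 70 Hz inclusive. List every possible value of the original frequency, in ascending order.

Frequencies that alias to 2 Hz are k·fs ± 2 Hz for integer k ≥ 0.
k=0: 2 Hz.
k=1: 34 Hz, 38 Hz.
k=2: 70 Hz, 74 Hz.
k=3: 106 Hz, 110 Hz.
Within [34 Hz, 70 Hz]: 34 Hz, 38 Hz, 70 Hz.

34 Hz, 38 Hz, 70 Hz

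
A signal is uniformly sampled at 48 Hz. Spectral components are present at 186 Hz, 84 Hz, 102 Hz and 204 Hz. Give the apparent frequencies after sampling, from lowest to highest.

6 Hz, 12 Hz

fs/2 = 24 Hz.
186 Hz mod fs = 42 Hz.
42 Hz > fs/2 = 24 Hz, folds to fs − 42 Hz = 6 Hz.
84 Hz mod fs = 36 Hz.
36 Hz > fs/2 = 24 Hz, folds to fs − 36 Hz = 12 Hz.
102 Hz mod fs = 6 Hz.
6 Hz ≤ fs/2 = 24 Hz, appears at 6 Hz.
204 Hz mod fs = 12 Hz.
12 Hz ≤ fs/2 = 24 Hz, appears at 12 Hz.
Distinct values: {6 Hz, 12 Hz}.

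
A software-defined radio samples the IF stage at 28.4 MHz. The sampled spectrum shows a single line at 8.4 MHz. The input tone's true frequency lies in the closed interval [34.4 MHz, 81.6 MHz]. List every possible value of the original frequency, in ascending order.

36.8 MHz, 48.4 MHz, 65.2 MHz, 76.8 MHz

Frequencies that alias to 8.4 MHz are k·fs ± 8.4 MHz for integer k ≥ 0.
k=0: 8.4 MHz.
k=1: 20 MHz, 36.8 MHz.
k=2: 48.4 MHz, 65.2 MHz.
k=3: 76.8 MHz, 93.6 MHz.
k=4: 105.2 MHz, 122 MHz.
Within [34.4 MHz, 81.6 MHz]: 36.8 MHz, 48.4 MHz, 65.2 MHz, 76.8 MHz.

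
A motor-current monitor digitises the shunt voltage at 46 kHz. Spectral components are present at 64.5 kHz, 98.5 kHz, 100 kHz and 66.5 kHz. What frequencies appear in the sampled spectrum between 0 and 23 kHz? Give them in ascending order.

fs/2 = 23 kHz.
64.5 kHz mod fs = 18.5 kHz.
18.5 kHz ≤ fs/2 = 23 kHz, appears at 18.5 kHz.
98.5 kHz mod fs = 6.5 kHz.
6.5 kHz ≤ fs/2 = 23 kHz, appears at 6.5 kHz.
100 kHz mod fs = 8 kHz.
8 kHz ≤ fs/2 = 23 kHz, appears at 8 kHz.
66.5 kHz mod fs = 20.5 kHz.
20.5 kHz ≤ fs/2 = 23 kHz, appears at 20.5 kHz.
Distinct values: {6.5 kHz, 8 kHz, 18.5 kHz, 20.5 kHz}.

6.5 kHz, 8 kHz, 18.5 kHz, 20.5 kHz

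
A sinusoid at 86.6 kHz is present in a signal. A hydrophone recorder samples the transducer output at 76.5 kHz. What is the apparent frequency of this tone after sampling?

10.1 kHz

86.6 kHz mod fs = 10.1 kHz.
10.1 kHz ≤ fs/2 = 38.25 kHz, appears at 10.1 kHz.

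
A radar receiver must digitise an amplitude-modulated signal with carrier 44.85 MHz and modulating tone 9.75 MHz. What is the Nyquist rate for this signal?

109.2 MHz

AM sidebands sit at fc ± fm = 35.1 MHz and 54.6 MHz.
Highest-frequency component: 54.6 MHz.
Nyquist rate = 2 × 54.6 MHz = 109.2 MHz.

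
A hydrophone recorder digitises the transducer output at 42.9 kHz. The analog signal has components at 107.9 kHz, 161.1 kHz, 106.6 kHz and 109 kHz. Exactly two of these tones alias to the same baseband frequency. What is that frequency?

fs/2 = 21.45 kHz.
107.9 kHz mod fs = 22.1 kHz.
22.1 kHz > fs/2 = 21.45 kHz, folds to fs − 22.1 kHz = 20.8 kHz.
161.1 kHz mod fs = 32.4 kHz.
32.4 kHz > fs/2 = 21.45 kHz, folds to fs − 32.4 kHz = 10.5 kHz.
106.6 kHz mod fs = 20.8 kHz.
20.8 kHz ≤ fs/2 = 21.45 kHz, appears at 20.8 kHz.
109 kHz mod fs = 23.2 kHz.
23.2 kHz > fs/2 = 21.45 kHz, folds to fs − 23.2 kHz = 19.7 kHz.
106.6 kHz and 107.9 kHz both map to 20.8 kHz.

20.8 kHz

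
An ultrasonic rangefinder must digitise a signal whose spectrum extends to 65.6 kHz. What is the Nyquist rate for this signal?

131.2 kHz

Nyquist rate = 2 × 65.6 kHz = 131.2 kHz.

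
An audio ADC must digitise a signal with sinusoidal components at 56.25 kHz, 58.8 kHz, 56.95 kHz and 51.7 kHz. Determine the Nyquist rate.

Highest-frequency component: 58.8 kHz.
Nyquist rate = 2 × 58.8 kHz = 117.6 kHz.

117.6 kHz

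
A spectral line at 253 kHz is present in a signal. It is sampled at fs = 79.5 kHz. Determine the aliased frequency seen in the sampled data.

14.5 kHz

253 kHz mod fs = 14.5 kHz.
14.5 kHz ≤ fs/2 = 39.75 kHz, appears at 14.5 kHz.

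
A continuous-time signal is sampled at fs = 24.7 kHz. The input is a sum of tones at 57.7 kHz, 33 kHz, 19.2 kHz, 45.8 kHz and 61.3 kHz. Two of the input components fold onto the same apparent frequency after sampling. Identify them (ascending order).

fs/2 = 12.35 kHz.
57.7 kHz mod fs = 8.3 kHz.
8.3 kHz ≤ fs/2 = 12.35 kHz, appears at 8.3 kHz.
33 kHz mod fs = 8.3 kHz.
8.3 kHz ≤ fs/2 = 12.35 kHz, appears at 8.3 kHz.
19.2 kHz > fs/2 = 12.35 kHz, folds to fs − 19.2 kHz = 5.5 kHz.
45.8 kHz mod fs = 21.1 kHz.
21.1 kHz > fs/2 = 12.35 kHz, folds to fs − 21.1 kHz = 3.6 kHz.
61.3 kHz mod fs = 11.9 kHz.
11.9 kHz ≤ fs/2 = 12.35 kHz, appears at 11.9 kHz.
33 kHz and 57.7 kHz both map to 8.3 kHz.

33 kHz, 57.7 kHz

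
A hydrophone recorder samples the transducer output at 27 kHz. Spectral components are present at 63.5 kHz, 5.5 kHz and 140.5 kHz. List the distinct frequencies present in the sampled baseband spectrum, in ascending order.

5.5 kHz, 9.5 kHz

fs/2 = 13.5 kHz.
63.5 kHz mod fs = 9.5 kHz.
9.5 kHz ≤ fs/2 = 13.5 kHz, appears at 9.5 kHz.
5.5 kHz ≤ fs/2 = 13.5 kHz, passes unchanged.
140.5 kHz mod fs = 5.5 kHz.
5.5 kHz ≤ fs/2 = 13.5 kHz, appears at 5.5 kHz.
Distinct values: {5.5 kHz, 9.5 kHz}.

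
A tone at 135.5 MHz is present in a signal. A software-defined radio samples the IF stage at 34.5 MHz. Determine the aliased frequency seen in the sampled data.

2.5 MHz

135.5 MHz mod fs = 32 MHz.
32 MHz > fs/2 = 17.25 MHz, folds to fs − 32 MHz = 2.5 MHz.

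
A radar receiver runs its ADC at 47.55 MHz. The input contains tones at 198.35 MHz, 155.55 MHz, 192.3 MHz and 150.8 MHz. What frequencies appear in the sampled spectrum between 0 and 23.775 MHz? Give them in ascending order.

fs/2 = 23.775 MHz.
198.35 MHz mod fs = 8.15 MHz.
8.15 MHz ≤ fs/2 = 23.775 MHz, appears at 8.15 MHz.
155.55 MHz mod fs = 12.9 MHz.
12.9 MHz ≤ fs/2 = 23.775 MHz, appears at 12.9 MHz.
192.3 MHz mod fs = 2.1 MHz.
2.1 MHz ≤ fs/2 = 23.775 MHz, appears at 2.1 MHz.
150.8 MHz mod fs = 8.15 MHz.
8.15 MHz ≤ fs/2 = 23.775 MHz, appears at 8.15 MHz.
Distinct values: {2.1 MHz, 8.15 MHz, 12.9 MHz}.

2.1 MHz, 8.15 MHz, 12.9 MHz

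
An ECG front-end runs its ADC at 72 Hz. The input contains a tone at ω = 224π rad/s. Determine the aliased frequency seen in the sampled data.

ω = 224π rad/s → f = ω/(2π) = 112 Hz.
112 Hz mod fs = 40 Hz.
40 Hz > fs/2 = 36 Hz, folds to fs − 40 Hz = 32 Hz.

32 Hz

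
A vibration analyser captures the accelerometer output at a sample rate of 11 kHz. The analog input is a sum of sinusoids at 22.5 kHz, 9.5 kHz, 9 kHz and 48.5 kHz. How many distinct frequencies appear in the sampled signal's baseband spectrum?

4

fs/2 = 5.5 kHz.
22.5 kHz mod fs = 0.5 kHz.
0.5 kHz ≤ fs/2 = 5.5 kHz, appears at 0.5 kHz.
9.5 kHz > fs/2 = 5.5 kHz, folds to fs − 9.5 kHz = 1.5 kHz.
9 kHz > fs/2 = 5.5 kHz, folds to fs − 9 kHz = 2 kHz.
48.5 kHz mod fs = 4.5 kHz.
4.5 kHz ≤ fs/2 = 5.5 kHz, appears at 4.5 kHz.
Distinct values: {0.5 kHz, 1.5 kHz, 2 kHz, 4.5 kHz} → 4.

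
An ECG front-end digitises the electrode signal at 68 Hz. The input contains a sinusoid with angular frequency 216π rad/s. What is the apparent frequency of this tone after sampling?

28 Hz

ω = 216π rad/s → f = ω/(2π) = 108 Hz.
108 Hz mod fs = 40 Hz.
40 Hz > fs/2 = 34 Hz, folds to fs − 40 Hz = 28 Hz.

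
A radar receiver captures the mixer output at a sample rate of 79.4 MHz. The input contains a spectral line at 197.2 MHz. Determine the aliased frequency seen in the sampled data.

38.4 MHz

197.2 MHz mod fs = 38.4 MHz.
38.4 MHz ≤ fs/2 = 39.7 MHz, appears at 38.4 MHz.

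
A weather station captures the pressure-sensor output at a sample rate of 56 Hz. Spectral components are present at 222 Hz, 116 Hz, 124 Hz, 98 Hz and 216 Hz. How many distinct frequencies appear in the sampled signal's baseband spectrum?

5

fs/2 = 28 Hz.
222 Hz mod fs = 54 Hz.
54 Hz > fs/2 = 28 Hz, folds to fs − 54 Hz = 2 Hz.
116 Hz mod fs = 4 Hz.
4 Hz ≤ fs/2 = 28 Hz, appears at 4 Hz.
124 Hz mod fs = 12 Hz.
12 Hz ≤ fs/2 = 28 Hz, appears at 12 Hz.
98 Hz mod fs = 42 Hz.
42 Hz > fs/2 = 28 Hz, folds to fs − 42 Hz = 14 Hz.
216 Hz mod fs = 48 Hz.
48 Hz > fs/2 = 28 Hz, folds to fs − 48 Hz = 8 Hz.
Distinct values: {2 Hz, 4 Hz, 8 Hz, 12 Hz, 14 Hz} → 5.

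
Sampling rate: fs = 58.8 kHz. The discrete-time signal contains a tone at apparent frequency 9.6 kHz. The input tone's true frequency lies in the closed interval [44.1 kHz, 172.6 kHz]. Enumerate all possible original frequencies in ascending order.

49.2 kHz, 68.4 kHz, 108 kHz, 127.2 kHz, 166.8 kHz

Frequencies that alias to 9.6 kHz are k·fs ± 9.6 kHz for integer k ≥ 0.
k=0: 9.6 kHz.
k=1: 49.2 kHz, 68.4 kHz.
k=2: 108 kHz, 127.2 kHz.
k=3: 166.8 kHz, 186 kHz.
k=4: 225.6 kHz, 244.8 kHz.
Within [44.1 kHz, 172.6 kHz]: 49.2 kHz, 68.4 kHz, 108 kHz, 127.2 kHz, 166.8 kHz.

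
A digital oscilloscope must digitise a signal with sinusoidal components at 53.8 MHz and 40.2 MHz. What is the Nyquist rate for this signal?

Highest-frequency component: 53.8 MHz.
Nyquist rate = 2 × 53.8 MHz = 107.6 MHz.

107.6 MHz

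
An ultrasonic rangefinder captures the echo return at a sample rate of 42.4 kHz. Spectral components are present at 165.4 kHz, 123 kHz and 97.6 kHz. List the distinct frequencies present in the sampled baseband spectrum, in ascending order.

fs/2 = 21.2 kHz.
165.4 kHz mod fs = 38.2 kHz.
38.2 kHz > fs/2 = 21.2 kHz, folds to fs − 38.2 kHz = 4.2 kHz.
123 kHz mod fs = 38.2 kHz.
38.2 kHz > fs/2 = 21.2 kHz, folds to fs − 38.2 kHz = 4.2 kHz.
97.6 kHz mod fs = 12.8 kHz.
12.8 kHz ≤ fs/2 = 21.2 kHz, appears at 12.8 kHz.
Distinct values: {4.2 kHz, 12.8 kHz}.

4.2 kHz, 12.8 kHz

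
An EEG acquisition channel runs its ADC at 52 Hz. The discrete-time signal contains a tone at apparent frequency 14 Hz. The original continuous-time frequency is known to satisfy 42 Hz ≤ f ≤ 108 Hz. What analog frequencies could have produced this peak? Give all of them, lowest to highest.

66 Hz, 90 Hz

Frequencies that alias to 14 Hz are k·fs ± 14 Hz for integer k ≥ 0.
k=0: 14 Hz.
k=1: 38 Hz, 66 Hz.
k=2: 90 Hz, 118 Hz.
k=3: 142 Hz, 170 Hz.
Within [42 Hz, 108 Hz]: 66 Hz, 90 Hz.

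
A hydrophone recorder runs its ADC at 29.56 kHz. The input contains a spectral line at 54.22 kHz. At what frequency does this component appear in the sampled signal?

54.22 kHz mod fs = 24.66 kHz.
24.66 kHz > fs/2 = 14.78 kHz, folds to fs − 24.66 kHz = 4.9 kHz.

4.9 kHz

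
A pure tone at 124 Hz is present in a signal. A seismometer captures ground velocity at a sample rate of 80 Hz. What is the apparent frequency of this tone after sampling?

124 Hz mod fs = 44 Hz.
44 Hz > fs/2 = 40 Hz, folds to fs − 44 Hz = 36 Hz.

36 Hz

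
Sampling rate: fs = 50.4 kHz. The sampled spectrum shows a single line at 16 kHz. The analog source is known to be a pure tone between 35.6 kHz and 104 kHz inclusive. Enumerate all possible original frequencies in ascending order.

Frequencies that alias to 16 kHz are k·fs ± 16 kHz for integer k ≥ 0.
k=0: 16 kHz.
k=1: 34.4 kHz, 66.4 kHz.
k=2: 84.8 kHz, 116.8 kHz.
k=3: 135.2 kHz, 167.2 kHz.
Within [35.6 kHz, 104 kHz]: 66.4 kHz, 84.8 kHz.

66.4 kHz, 84.8 kHz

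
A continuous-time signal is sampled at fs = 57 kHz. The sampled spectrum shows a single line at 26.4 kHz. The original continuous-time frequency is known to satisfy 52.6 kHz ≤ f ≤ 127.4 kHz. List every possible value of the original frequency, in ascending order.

Frequencies that alias to 26.4 kHz are k·fs ± 26.4 kHz for integer k ≥ 0.
k=0: 26.4 kHz.
k=1: 30.6 kHz, 83.4 kHz.
k=2: 87.6 kHz, 140.4 kHz.
k=3: 144.6 kHz, 197.4 kHz.
Within [52.6 kHz, 127.4 kHz]: 83.4 kHz, 87.6 kHz.

83.4 kHz, 87.6 kHz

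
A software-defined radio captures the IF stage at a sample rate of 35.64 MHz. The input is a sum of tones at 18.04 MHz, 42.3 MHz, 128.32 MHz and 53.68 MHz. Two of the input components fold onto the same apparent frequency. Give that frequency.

fs/2 = 17.82 MHz.
18.04 MHz > fs/2 = 17.82 MHz, folds to fs − 18.04 MHz = 17.6 MHz.
42.3 MHz mod fs = 6.66 MHz.
6.66 MHz ≤ fs/2 = 17.82 MHz, appears at 6.66 MHz.
128.32 MHz mod fs = 21.4 MHz.
21.4 MHz > fs/2 = 17.82 MHz, folds to fs − 21.4 MHz = 14.24 MHz.
53.68 MHz mod fs = 18.04 MHz.
18.04 MHz > fs/2 = 17.82 MHz, folds to fs − 18.04 MHz = 17.6 MHz.
18.04 MHz and 53.68 MHz both map to 17.6 MHz.

17.6 MHz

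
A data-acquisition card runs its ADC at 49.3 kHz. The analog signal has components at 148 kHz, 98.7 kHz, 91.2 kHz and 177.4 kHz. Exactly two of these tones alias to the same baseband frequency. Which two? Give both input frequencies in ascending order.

fs/2 = 24.65 kHz.
148 kHz mod fs = 0.1 kHz.
0.1 kHz ≤ fs/2 = 24.65 kHz, appears at 0.1 kHz.
98.7 kHz mod fs = 0.1 kHz.
0.1 kHz ≤ fs/2 = 24.65 kHz, appears at 0.1 kHz.
91.2 kHz mod fs = 41.9 kHz.
41.9 kHz > fs/2 = 24.65 kHz, folds to fs − 41.9 kHz = 7.4 kHz.
177.4 kHz mod fs = 29.5 kHz.
29.5 kHz > fs/2 = 24.65 kHz, folds to fs − 29.5 kHz = 19.8 kHz.
98.7 kHz and 148 kHz both map to 0.1 kHz.

98.7 kHz, 148 kHz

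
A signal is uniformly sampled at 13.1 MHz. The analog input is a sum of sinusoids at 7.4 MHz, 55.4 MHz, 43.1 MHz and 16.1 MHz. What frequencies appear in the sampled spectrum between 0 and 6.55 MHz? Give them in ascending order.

3 MHz, 3.8 MHz, 5.7 MHz

fs/2 = 6.55 MHz.
7.4 MHz > fs/2 = 6.55 MHz, folds to fs − 7.4 MHz = 5.7 MHz.
55.4 MHz mod fs = 3 MHz.
3 MHz ≤ fs/2 = 6.55 MHz, appears at 3 MHz.
43.1 MHz mod fs = 3.8 MHz.
3.8 MHz ≤ fs/2 = 6.55 MHz, appears at 3.8 MHz.
16.1 MHz mod fs = 3 MHz.
3 MHz ≤ fs/2 = 6.55 MHz, appears at 3 MHz.
Distinct values: {3 MHz, 3.8 MHz, 5.7 MHz}.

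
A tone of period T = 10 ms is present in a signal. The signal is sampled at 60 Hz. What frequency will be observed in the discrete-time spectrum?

20 Hz

T = 10 ms → f = 1/T = 100 Hz.
100 Hz mod fs = 40 Hz.
40 Hz > fs/2 = 30 Hz, folds to fs − 40 Hz = 20 Hz.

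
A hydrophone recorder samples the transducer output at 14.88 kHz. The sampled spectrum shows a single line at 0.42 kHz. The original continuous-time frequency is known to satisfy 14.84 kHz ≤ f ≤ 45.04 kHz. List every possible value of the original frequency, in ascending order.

15.3 kHz, 29.34 kHz, 30.18 kHz, 44.22 kHz

Frequencies that alias to 0.42 kHz are k·fs ± 0.42 kHz for integer k ≥ 0.
k=0: 0.42 kHz.
k=1: 14.46 kHz, 15.3 kHz.
k=2: 29.34 kHz, 30.18 kHz.
k=3: 44.22 kHz, 45.06 kHz.
k=4: 59.1 kHz, 59.94 kHz.
Within [14.84 kHz, 45.04 kHz]: 15.3 kHz, 29.34 kHz, 30.18 kHz, 44.22 kHz.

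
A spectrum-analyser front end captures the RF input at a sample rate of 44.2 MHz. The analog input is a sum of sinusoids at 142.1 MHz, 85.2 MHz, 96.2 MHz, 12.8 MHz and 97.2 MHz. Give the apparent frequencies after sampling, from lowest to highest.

3.2 MHz, 7.8 MHz, 8.8 MHz, 9.5 MHz, 12.8 MHz

fs/2 = 22.1 MHz.
142.1 MHz mod fs = 9.5 MHz.
9.5 MHz ≤ fs/2 = 22.1 MHz, appears at 9.5 MHz.
85.2 MHz mod fs = 41 MHz.
41 MHz > fs/2 = 22.1 MHz, folds to fs − 41 MHz = 3.2 MHz.
96.2 MHz mod fs = 7.8 MHz.
7.8 MHz ≤ fs/2 = 22.1 MHz, appears at 7.8 MHz.
12.8 MHz ≤ fs/2 = 22.1 MHz, passes unchanged.
97.2 MHz mod fs = 8.8 MHz.
8.8 MHz ≤ fs/2 = 22.1 MHz, appears at 8.8 MHz.
Distinct values: {3.2 MHz, 7.8 MHz, 8.8 MHz, 9.5 MHz, 12.8 MHz}.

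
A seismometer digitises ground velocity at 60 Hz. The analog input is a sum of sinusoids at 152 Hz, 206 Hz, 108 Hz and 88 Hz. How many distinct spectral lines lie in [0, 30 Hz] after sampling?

3

fs/2 = 30 Hz.
152 Hz mod fs = 32 Hz.
32 Hz > fs/2 = 30 Hz, folds to fs − 32 Hz = 28 Hz.
206 Hz mod fs = 26 Hz.
26 Hz ≤ fs/2 = 30 Hz, appears at 26 Hz.
108 Hz mod fs = 48 Hz.
48 Hz > fs/2 = 30 Hz, folds to fs − 48 Hz = 12 Hz.
88 Hz mod fs = 28 Hz.
28 Hz ≤ fs/2 = 30 Hz, appears at 28 Hz.
Distinct values: {12 Hz, 26 Hz, 28 Hz} → 3.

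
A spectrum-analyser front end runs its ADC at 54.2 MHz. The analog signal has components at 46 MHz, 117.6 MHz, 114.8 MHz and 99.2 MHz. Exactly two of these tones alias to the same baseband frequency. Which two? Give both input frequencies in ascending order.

99.2 MHz, 117.6 MHz

fs/2 = 27.1 MHz.
46 MHz > fs/2 = 27.1 MHz, folds to fs − 46 MHz = 8.2 MHz.
117.6 MHz mod fs = 9.2 MHz.
9.2 MHz ≤ fs/2 = 27.1 MHz, appears at 9.2 MHz.
114.8 MHz mod fs = 6.4 MHz.
6.4 MHz ≤ fs/2 = 27.1 MHz, appears at 6.4 MHz.
99.2 MHz mod fs = 45 MHz.
45 MHz > fs/2 = 27.1 MHz, folds to fs − 45 MHz = 9.2 MHz.
99.2 MHz and 117.6 MHz both map to 9.2 MHz.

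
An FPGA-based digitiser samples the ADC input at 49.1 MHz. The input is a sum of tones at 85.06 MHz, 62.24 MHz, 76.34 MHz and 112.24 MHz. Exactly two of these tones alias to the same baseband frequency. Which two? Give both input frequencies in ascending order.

62.24 MHz, 85.06 MHz

fs/2 = 24.55 MHz.
85.06 MHz mod fs = 35.96 MHz.
35.96 MHz > fs/2 = 24.55 MHz, folds to fs − 35.96 MHz = 13.14 MHz.
62.24 MHz mod fs = 13.14 MHz.
13.14 MHz ≤ fs/2 = 24.55 MHz, appears at 13.14 MHz.
76.34 MHz mod fs = 27.24 MHz.
27.24 MHz > fs/2 = 24.55 MHz, folds to fs − 27.24 MHz = 21.86 MHz.
112.24 MHz mod fs = 14.04 MHz.
14.04 MHz ≤ fs/2 = 24.55 MHz, appears at 14.04 MHz.
62.24 MHz and 85.06 MHz both map to 13.14 MHz.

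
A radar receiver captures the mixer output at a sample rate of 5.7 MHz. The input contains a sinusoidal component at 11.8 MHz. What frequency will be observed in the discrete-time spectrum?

11.8 MHz mod fs = 0.4 MHz.
0.4 MHz ≤ fs/2 = 2.85 MHz, appears at 0.4 MHz.

0.4 MHz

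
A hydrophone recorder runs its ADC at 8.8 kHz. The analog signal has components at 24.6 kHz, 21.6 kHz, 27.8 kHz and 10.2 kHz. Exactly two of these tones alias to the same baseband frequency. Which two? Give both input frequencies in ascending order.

fs/2 = 4.4 kHz.
24.6 kHz mod fs = 7 kHz.
7 kHz > fs/2 = 4.4 kHz, folds to fs − 7 kHz = 1.8 kHz.
21.6 kHz mod fs = 4 kHz.
4 kHz ≤ fs/2 = 4.4 kHz, appears at 4 kHz.
27.8 kHz mod fs = 1.4 kHz.
1.4 kHz ≤ fs/2 = 4.4 kHz, appears at 1.4 kHz.
10.2 kHz mod fs = 1.4 kHz.
1.4 kHz ≤ fs/2 = 4.4 kHz, appears at 1.4 kHz.
10.2 kHz and 27.8 kHz both map to 1.4 kHz.

10.2 kHz, 27.8 kHz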